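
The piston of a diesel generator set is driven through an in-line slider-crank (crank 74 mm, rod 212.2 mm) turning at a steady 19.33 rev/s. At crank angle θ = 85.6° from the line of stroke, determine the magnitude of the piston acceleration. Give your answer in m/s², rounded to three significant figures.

ω = 2π·19.3 = 121.5 rad/s
x(θ) = r cosθ + √(L² − r² sin²θ); with ω constant, a = ω²·d²x/dθ².
d²x/dθ² = −r cosθ − r²(cos2θ)/√u − r⁴ sin²2θ/(4u^{3/2}),  u = L² − r² sin²θ = 0.0395851 m².
Substituting r = 0.074 m, L = 0.2122 m, θ = 85.6°: d²x/dθ² = +0.0215 m.
a = ω²·d²x/dθ² = (121.5)²·(+0.0215) = +317.14 m/s²;  |a| = 317.14 m/s².

317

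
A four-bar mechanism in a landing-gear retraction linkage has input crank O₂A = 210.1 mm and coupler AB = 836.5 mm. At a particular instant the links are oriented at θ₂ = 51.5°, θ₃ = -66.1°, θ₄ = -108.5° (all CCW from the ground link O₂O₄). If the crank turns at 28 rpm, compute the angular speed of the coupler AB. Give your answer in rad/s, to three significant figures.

ω₂ = 2.932 rad/s (from 28 rpm).
Differentiating the loop-closure r₂e^{iθ₂}+r₃e^{iθ₃}=r₁+r₄e^{iθ₄} gives r₂ω₂e^{iθ₂}+r₃ω₃e^{iθ₃}=r₄ω₄e^{iθ₄}.
Eliminating the other unknown: ω₃ = r₂ω₂ sin(θ₄−θ₂) / [r₃ sin(θ₃−θ₄)].
Numerator sine = -0.34202; denominator sine = +0.67430.
Result = 0.2101·2.932·(-0.34202) / (0.8365·(+0.67430)) = -0.37355 rad/s; magnitude 0.37355 rad/s.

0.374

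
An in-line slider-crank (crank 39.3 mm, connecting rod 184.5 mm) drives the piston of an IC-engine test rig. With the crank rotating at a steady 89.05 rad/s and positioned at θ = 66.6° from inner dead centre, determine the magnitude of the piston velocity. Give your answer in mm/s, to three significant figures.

ω = 89.05 rad/s
For an in-line slider-crank, x = r cosθ + √(L² − r² sin²θ), so v = −rω sinθ·[1 + r cosθ/√(L² − r² sin²θ)].
With r = 0.0393 m, L = 0.1845 m, θ = 66.6°: √(L² − r² sin²θ) = 0.18094 m.
v = −0.0393·89.05·0.91775·[1 + 0.0393·0.39715/0.18094] = -3.4889 m/s.
|v| = 3.4889 m/s = 3488.9 mm/s.

3490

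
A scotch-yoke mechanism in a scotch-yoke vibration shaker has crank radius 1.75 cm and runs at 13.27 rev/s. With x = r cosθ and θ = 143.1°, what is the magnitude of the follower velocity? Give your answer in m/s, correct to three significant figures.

ω = 83.38 rad/s (from 13.27 rev/s).
x = r cosθ ⇒ ẋ = −rω sinθ.
|v| = rω|sinθ| = 0.0175·83.38·|sin 143.1°| = 0.87608 m/s.

0.876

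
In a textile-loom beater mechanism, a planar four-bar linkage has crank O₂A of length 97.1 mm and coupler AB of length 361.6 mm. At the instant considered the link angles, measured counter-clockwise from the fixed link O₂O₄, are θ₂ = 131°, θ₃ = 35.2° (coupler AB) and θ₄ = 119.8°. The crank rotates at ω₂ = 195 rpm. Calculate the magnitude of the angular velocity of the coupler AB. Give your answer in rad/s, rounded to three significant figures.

1.07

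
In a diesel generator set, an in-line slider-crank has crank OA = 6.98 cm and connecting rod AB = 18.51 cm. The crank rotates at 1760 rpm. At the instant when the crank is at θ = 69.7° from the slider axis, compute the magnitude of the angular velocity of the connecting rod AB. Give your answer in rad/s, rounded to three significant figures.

25.8

ω = 184.3 rad/s (converted from 1760 rpm).
The rod makes angle φ with the slider axis where L sinφ = r sinθ; differentiating, L cosφ·φ̇ = r ω cosθ.
L cosφ = √(L² − r² sin²θ) = 0.17314 m.
|ω_rod| = r ω |cosθ| / √(L² − r² sin²θ) = 0.0698·184.3·0.34694/0.17314 = 25.778 rad/s.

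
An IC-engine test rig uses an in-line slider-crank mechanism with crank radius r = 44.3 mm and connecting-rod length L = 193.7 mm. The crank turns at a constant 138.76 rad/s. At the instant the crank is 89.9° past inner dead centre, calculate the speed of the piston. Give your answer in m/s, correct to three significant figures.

ω = 138.8 rad/s
For an in-line slider-crank, x = r cosθ + √(L² − r² sin²θ), so v = −rω sinθ·[1 + r cosθ/√(L² − r² sin²θ)].
With r = 0.0443 m, L = 0.1937 m, θ = 89.9°: √(L² − r² sin²θ) = 0.18857 m.
v = −0.0443·138.8·1.00000·[1 + 0.0443·0.00175/0.18857] = -6.1496 m/s.
|v| = 6.1496 m/s.

6.15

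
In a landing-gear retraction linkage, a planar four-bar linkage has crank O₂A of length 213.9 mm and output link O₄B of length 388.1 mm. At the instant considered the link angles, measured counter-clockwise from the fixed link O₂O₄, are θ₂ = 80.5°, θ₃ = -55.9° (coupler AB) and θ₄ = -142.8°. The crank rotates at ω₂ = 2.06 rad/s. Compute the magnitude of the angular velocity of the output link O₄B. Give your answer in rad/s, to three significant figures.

0.784

ω₂ = 2.06 rad/s
Differentiating the loop-closure r₂e^{iθ₂}+r₃e^{iθ₃}=r₁+r₄e^{iθ₄} gives r₂ω₂e^{iθ₂}+r₃ω₃e^{iθ₃}=r₄ω₄e^{iθ₄}.
Eliminating the other unknown: ω₄ = r₂ω₂ sin(θ₂−θ₃) / [r₄ sin(θ₄−θ₃)].
Numerator sine = +0.68962; denominator sine = -0.99854.
Result = 0.2139·2.06·(+0.68962) / (0.3881·(-0.99854)) = -0.78412 rad/s; magnitude 0.78412 rad/s.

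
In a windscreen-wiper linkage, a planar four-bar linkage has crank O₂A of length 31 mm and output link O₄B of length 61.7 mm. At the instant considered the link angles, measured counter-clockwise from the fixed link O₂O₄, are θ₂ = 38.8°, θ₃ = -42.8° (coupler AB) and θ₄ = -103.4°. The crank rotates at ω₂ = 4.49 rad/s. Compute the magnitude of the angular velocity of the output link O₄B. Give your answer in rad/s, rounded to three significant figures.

2.56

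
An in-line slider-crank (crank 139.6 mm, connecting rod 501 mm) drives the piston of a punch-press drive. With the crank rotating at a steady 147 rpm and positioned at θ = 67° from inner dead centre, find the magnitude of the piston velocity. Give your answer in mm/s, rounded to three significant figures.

2200

ω = 2π·147/60 = 15.39 rad/s
For an in-line slider-crank, x = r cosθ + √(L² − r² sin²θ), so v = −rω sinθ·[1 + r cosθ/√(L² − r² sin²θ)].
With r = 0.1396 m, L = 0.501 m, θ = 67°: √(L² − r² sin²θ) = 0.48424 m.
v = −0.1396·15.39·0.92050·[1 + 0.1396·0.39073/0.48424] = -2.201 m/s.
|v| = 2.201 m/s = 2201 mm/s.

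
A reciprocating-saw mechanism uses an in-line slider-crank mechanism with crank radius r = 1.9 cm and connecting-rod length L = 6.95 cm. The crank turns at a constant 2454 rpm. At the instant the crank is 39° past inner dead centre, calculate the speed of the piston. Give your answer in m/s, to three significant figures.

3.74

ω = 2π·2454/60 = 257 rad/s
For an in-line slider-crank, x = r cosθ + √(L² − r² sin²θ), so v = −rω sinθ·[1 + r cosθ/√(L² − r² sin²θ)].
With r = 0.019 m, L = 0.0695 m, θ = 39°: √(L² − r² sin²θ) = 0.068464 m.
v = −0.019·257·0.62932·[1 + 0.019·0.77715/0.068464] = -3.7355 m/s.
|v| = 3.7355 m/s.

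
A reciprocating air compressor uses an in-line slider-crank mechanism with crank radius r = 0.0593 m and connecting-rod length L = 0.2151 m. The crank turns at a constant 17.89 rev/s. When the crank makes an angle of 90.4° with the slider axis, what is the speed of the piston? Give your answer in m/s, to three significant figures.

6.65

ω = 2π·17.9 = 112.4 rad/s
For an in-line slider-crank, x = r cosθ + √(L² − r² sin²θ), so v = −rω sinθ·[1 + r cosθ/√(L² − r² sin²θ)].
With r = 0.0593 m, L = 0.2151 m, θ = 90.4°: √(L² − r² sin²θ) = 0.20676 m.
v = −0.0593·112.4·0.99998·[1 + 0.0593·-0.00698/0.20676] = -6.6522 m/s.
|v| = 6.6522 m/s.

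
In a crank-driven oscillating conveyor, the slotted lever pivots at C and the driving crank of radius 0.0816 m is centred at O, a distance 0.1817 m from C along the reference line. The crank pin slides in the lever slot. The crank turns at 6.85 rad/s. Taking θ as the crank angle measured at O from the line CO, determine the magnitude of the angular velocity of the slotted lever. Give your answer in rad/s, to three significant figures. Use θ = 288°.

ω = 6.85 rad/s
Crank pin A relative to C: A = (d + r cosθ, r sinθ); lever angle φ = atan2(r sinθ, d + r cosθ).
Differentiating tanφ: φ̇ = rω(d cosθ + r)/(d² + r² + 2dr cosθ).
d² + r² + 2dr cosθ = |CA|² = 0.0488369 m²;  d cosθ + r = +0.13775 m.
|ω_lever| = |0.0816·6.85·+0.13775| / 0.0488369 = 1.5766 rad/s.

1.58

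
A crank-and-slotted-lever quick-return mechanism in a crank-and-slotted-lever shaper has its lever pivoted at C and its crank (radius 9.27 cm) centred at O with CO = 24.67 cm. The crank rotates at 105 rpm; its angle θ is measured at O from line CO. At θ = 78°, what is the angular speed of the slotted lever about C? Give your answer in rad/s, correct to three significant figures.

1.86

ω = 11 rad/s (from 105 rpm).
Crank pin A relative to C: A = (d + r cosθ, r sinθ); lever angle φ = atan2(r sinθ, d + r cosθ).
Differentiating tanφ: φ̇ = rω(d cosθ + r)/(d² + r² + 2dr cosθ).
d² + r² + 2dr cosθ = |CA|² = 0.0789637 m²;  d cosθ + r = +0.14399 m.
|ω_lever| = |0.0927·11·+0.14399| / 0.0789637 = 1.8587 rad/s.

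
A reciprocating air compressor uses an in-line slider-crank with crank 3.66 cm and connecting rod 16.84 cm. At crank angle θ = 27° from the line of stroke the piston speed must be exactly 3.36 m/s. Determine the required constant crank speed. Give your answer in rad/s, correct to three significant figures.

169

For an in-line slider-crank, |v_piston| = rω|sinθ|·[1 + r cosθ/√(L² − r² sin²θ)].
With r = 0.0366 m, L = 0.1684 m, θ = 27°: the bracketed kinematic factor |dx/dθ| = 0.01985 m.
ω = v/|dx/dθ| = 3.36/0.01985 = 169.27 rad/s.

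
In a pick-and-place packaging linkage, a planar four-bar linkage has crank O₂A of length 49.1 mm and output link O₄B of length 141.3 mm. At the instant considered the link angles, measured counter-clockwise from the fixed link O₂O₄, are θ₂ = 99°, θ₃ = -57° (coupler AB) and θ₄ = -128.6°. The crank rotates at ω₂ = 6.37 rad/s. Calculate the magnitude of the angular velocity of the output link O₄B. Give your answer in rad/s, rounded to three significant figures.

0.949

ω₂ = 6.37 rad/s
Differentiating the loop-closure r₂e^{iθ₂}+r₃e^{iθ₃}=r₁+r₄e^{iθ₄} gives r₂ω₂e^{iθ₂}+r₃ω₃e^{iθ₃}=r₄ω₄e^{iθ₄}.
Eliminating the other unknown: ω₄ = r₂ω₂ sin(θ₂−θ₃) / [r₄ sin(θ₄−θ₃)].
Numerator sine = +0.40674; denominator sine = -0.94888.
Result = 0.0491·6.37·(+0.40674) / (0.1413·(-0.94888)) = -0.94882 rad/s; magnitude 0.94882 rad/s.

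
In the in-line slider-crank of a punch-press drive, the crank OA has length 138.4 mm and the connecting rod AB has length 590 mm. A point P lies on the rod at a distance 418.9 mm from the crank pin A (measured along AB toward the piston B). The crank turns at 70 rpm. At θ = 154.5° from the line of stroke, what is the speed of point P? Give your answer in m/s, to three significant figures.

0.456

ω = 7.33 rad/s.  Crank-pin speed |V_A| = rω = 1.0145 m/s, perpendicular to OA.
Rod angle: sinφ = −(r/L) sinθ ⇒ φ = -5.796°; ω_rod = −rω cosθ/√(L²−r²sin²θ) = +1.56 rad/s.
V_P = V_A + ω_rod × AP, with AP = 0.4189 m along the rod.
Components: V_Px = −rω sinθ − a·ω_rod·sinφ = -0.37077 m/s;  V_Py = rω cosθ + a·ω_rod·cosφ = -0.26555 m/s.
|V_P| = √(V_Px² + V_Py²) = 0.45606 m/s.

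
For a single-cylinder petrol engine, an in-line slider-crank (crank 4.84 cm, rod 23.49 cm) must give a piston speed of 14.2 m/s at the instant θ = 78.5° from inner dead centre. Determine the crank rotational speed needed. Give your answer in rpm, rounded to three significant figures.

2740

For an in-line slider-crank, |v_piston| = rω|sinθ|·[1 + r cosθ/√(L² − r² sin²θ)].
With r = 0.0484 m, L = 0.2349 m, θ = 78.5°: the bracketed kinematic factor |dx/dθ| = 0.049418 m.
ω = v/|dx/dθ| = 14.2/0.049418 = 287.35 rad/s.
N = 60ω/(2π) = 2744 rpm.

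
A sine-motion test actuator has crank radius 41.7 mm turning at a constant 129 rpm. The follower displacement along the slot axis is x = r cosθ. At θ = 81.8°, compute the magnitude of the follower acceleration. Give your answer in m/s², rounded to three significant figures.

ω = 13.51 rad/s (from 129 rpm).
x = r cosθ ⇒ ẍ = −rω² cosθ (ω constant).
|a| = rω²|cosθ| = 0.0417·(13.51)²·|cos 81.8°| = 1.0854 m/s².

1.09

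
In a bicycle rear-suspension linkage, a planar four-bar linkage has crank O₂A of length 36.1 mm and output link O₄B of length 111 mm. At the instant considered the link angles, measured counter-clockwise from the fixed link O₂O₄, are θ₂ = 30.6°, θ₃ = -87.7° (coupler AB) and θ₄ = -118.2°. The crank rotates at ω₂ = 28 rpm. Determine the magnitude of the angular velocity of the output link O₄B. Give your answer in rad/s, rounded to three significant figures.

ω₂ = 2.932 rad/s (from 28 rpm).
Differentiating the loop-closure r₂e^{iθ₂}+r₃e^{iθ₃}=r₁+r₄e^{iθ₄} gives r₂ω₂e^{iθ₂}+r₃ω₃e^{iθ₃}=r₄ω₄e^{iθ₄}.
Eliminating the other unknown: ω₄ = r₂ω₂ sin(θ₂−θ₃) / [r₄ sin(θ₄−θ₃)].
Numerator sine = +0.88048; denominator sine = -0.50754.
Result = 0.0361·2.932·(+0.88048) / (0.111·(-0.50754)) = -1.6543 rad/s; magnitude 1.6543 rad/s.

1.65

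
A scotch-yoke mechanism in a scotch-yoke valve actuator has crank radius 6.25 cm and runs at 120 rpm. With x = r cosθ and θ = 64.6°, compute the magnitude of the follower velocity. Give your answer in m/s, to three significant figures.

0.709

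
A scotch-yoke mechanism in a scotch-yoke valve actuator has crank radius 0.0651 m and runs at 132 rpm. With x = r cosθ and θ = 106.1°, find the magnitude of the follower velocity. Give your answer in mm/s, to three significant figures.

865

ω = 13.82 rad/s (from 132 rpm).
x = r cosθ ⇒ ẋ = −rω sinθ.
|v| = rω|sinθ| = 0.0651·13.82·|sin 106.1°| = 0.86458 m/s = 864.58 mm/s.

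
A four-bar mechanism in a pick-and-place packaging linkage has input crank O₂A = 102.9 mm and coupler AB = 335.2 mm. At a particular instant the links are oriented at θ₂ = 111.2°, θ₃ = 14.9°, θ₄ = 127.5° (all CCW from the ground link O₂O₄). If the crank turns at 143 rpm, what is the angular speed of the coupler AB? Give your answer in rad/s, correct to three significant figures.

ω₂ = 14.97 rad/s (from 143 rpm).
Differentiating the loop-closure r₂e^{iθ₂}+r₃e^{iθ₃}=r₁+r₄e^{iθ₄} gives r₂ω₂e^{iθ₂}+r₃ω₃e^{iθ₃}=r₄ω₄e^{iθ₄}.
Eliminating the other unknown: ω₃ = r₂ω₂ sin(θ₄−θ₂) / [r₃ sin(θ₃−θ₄)].
Numerator sine = +0.28067; denominator sine = -0.92321.
Result = 0.1029·14.97·(+0.28067) / (0.3352·(-0.92321)) = -1.3975 rad/s; magnitude 1.3975 rad/s.

1.40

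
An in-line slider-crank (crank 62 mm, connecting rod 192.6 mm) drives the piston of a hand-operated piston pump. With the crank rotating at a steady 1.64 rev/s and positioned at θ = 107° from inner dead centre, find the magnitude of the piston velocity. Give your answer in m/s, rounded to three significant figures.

0.551

ω = 2π·1.64 = 10.3 rad/s
For an in-line slider-crank, x = r cosθ + √(L² − r² sin²θ), so v = −rω sinθ·[1 + r cosθ/√(L² − r² sin²θ)].
With r = 0.062 m, L = 0.1926 m, θ = 107°: √(L² − r² sin²θ) = 0.18325 m.
v = −0.062·10.3·0.95630·[1 + 0.062·-0.29237/0.18325] = -0.55052 m/s.
|v| = 0.55052 m/s.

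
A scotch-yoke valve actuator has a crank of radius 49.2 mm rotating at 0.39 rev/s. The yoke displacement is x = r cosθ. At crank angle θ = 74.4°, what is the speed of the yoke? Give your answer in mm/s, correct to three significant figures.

116

ω = 2.45 rad/s (from 0.39 rev/s).
x = r cosθ ⇒ ẋ = −rω sinθ.
|v| = rω|sinθ| = 0.0492·2.45·|sin 74.4°| = 0.11612 m/s = 116.12 mm/s.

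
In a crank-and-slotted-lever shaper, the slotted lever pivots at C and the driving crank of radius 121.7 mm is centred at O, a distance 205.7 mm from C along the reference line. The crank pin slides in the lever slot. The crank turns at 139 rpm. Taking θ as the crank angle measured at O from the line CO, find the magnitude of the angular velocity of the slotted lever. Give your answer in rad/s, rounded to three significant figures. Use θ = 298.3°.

4.80

ω = 14.56 rad/s (from 139 rpm).
Crank pin A relative to C: A = (d + r cosθ, r sinθ); lever angle φ = atan2(r sinθ, d + r cosθ).
Differentiating tanφ: φ̇ = rω(d cosθ + r)/(d² + r² + 2dr cosθ).
d² + r² + 2dr cosθ = |CA|² = 0.0808597 m²;  d cosθ + r = +0.21922 m.
|ω_lever| = |0.1217·14.56·+0.21922| / 0.0808597 = 4.8027 rad/s.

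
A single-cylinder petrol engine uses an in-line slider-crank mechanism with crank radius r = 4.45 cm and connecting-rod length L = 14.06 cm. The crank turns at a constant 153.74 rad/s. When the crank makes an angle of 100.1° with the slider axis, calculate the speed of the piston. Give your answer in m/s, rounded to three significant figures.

ω = 153.7 rad/s
For an in-line slider-crank, x = r cosθ + √(L² − r² sin²θ), so v = −rω sinθ·[1 + r cosθ/√(L² − r² sin²θ)].
With r = 0.0445 m, L = 0.1406 m, θ = 100.1°: √(L² − r² sin²θ) = 0.1336 m.
v = −0.0445·153.7·0.98450·[1 + 0.0445·-0.17537/0.1336] = -6.342 m/s.
|v| = 6.342 m/s.

6.34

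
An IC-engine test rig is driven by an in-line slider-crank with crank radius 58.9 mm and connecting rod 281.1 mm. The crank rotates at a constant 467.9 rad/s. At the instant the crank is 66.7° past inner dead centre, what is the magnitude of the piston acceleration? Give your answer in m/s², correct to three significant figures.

ω = 467.9 rad/s
x(θ) = r cosθ + √(L² − r² sin²θ); with ω constant, a = ω²·d²x/dθ².
d²x/dθ² = −r cosθ − r²(cos2θ)/√u − r⁴ sin²2θ/(4u^{3/2}),  u = L² − r² sin²θ = 0.0760908 m².
Substituting r = 0.0589 m, L = 0.2811 m, θ = 66.7°: d²x/dθ² = -0.014732 m.
a = ω²·d²x/dθ² = (467.9)²·(-0.014732) = -3225.3 m/s²;  |a| = 3225.3 m/s².

3230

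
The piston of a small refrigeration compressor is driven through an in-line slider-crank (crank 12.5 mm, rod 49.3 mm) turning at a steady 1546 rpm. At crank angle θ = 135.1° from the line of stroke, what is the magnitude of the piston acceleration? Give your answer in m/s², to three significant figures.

230

ω = 2π·1546/60 = 161.9 rad/s
x(θ) = r cosθ + √(L² − r² sin²θ); with ω constant, a = ω²·d²x/dθ².
d²x/dθ² = −r cosθ − r²(cos2θ)/√u − r⁴ sin²2θ/(4u^{3/2}),  u = L² − r² sin²θ = 0.00235264 m².
Substituting r = 0.0125 m, L = 0.0493 m, θ = 135.1°: d²x/dθ² = +0.0087895 m.
a = ω²·d²x/dθ² = (161.9)²·(+0.0087895) = +230.38 m/s²;  |a| = 230.38 m/s².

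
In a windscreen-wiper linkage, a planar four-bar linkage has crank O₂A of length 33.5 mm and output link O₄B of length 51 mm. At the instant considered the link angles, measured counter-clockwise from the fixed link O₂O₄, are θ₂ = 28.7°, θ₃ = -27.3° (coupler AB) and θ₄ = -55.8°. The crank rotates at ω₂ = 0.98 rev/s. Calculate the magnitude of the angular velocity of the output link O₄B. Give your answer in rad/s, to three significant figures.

ω₂ = 6.158 rad/s (from 0.98 rev/s).
Differentiating the loop-closure r₂e^{iθ₂}+r₃e^{iθ₃}=r₁+r₄e^{iθ₄} gives r₂ω₂e^{iθ₂}+r₃ω₃e^{iθ₃}=r₄ω₄e^{iθ₄}.
Eliminating the other unknown: ω₄ = r₂ω₂ sin(θ₂−θ₃) / [r₄ sin(θ₄−θ₃)].
Numerator sine = +0.82904; denominator sine = -0.47716.
Result = 0.0335·6.158·(+0.82904) / (0.051·(-0.47716)) = -7.0274 rad/s; magnitude 7.0274 rad/s.

7.03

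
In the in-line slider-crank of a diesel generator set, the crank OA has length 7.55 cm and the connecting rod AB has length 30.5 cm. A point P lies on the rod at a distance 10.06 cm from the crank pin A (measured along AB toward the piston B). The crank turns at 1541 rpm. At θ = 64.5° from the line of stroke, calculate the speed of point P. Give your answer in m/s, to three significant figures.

ω = 161.4 rad/s.  Crank-pin speed |V_A| = rω = 12.184 m/s, perpendicular to OA.
Rod angle: sinφ = −(r/L) sinθ ⇒ φ = -12.910°; ω_rod = −rω cosθ/√(L²−r²sin²θ) = -17.643 rad/s.
V_P = V_A + ω_rod × AP, with AP = 0.1006 m along the rod.
Components: V_Px = −rω sinθ − a·ω_rod·sinφ = -11.393 m/s;  V_Py = rω cosθ + a·ω_rod·cosφ = +3.5151 m/s.
|V_P| = √(V_Px² + V_Py²) = 11.923 m/s.

11.9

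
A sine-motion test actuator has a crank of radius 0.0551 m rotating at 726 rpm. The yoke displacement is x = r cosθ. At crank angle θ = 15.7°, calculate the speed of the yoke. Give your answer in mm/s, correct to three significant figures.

ω = 76.03 rad/s (from 726 rpm).
x = r cosθ ⇒ ẋ = −rω sinθ.
|v| = rω|sinθ| = 0.0551·76.03·|sin 15.7°| = 1.1336 m/s = 1133.6 mm/s.

1130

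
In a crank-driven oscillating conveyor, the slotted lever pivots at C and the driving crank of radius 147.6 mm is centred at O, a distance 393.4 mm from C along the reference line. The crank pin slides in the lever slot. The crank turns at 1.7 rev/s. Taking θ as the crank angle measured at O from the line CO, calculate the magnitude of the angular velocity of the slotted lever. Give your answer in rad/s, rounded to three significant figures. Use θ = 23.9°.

ω = 10.68 rad/s (from 1.7 rev/s).
Crank pin A relative to C: A = (d + r cosθ, r sinθ); lever angle φ = atan2(r sinθ, d + r cosθ).
Differentiating tanφ: φ̇ = rω(d cosθ + r)/(d² + r² + 2dr cosθ).
d² + r² + 2dr cosθ = |CA|² = 0.282723 m²;  d cosθ + r = +0.50727 m.
|ω_lever| = |0.1476·10.68·+0.50727| / 0.282723 = 2.8287 rad/s.

2.83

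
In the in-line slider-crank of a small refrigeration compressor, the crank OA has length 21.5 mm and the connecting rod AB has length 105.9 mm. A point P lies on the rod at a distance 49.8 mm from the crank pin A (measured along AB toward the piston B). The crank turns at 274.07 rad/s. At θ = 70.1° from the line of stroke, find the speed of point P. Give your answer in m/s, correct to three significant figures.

ω = 274.1 rad/s.  Crank-pin speed |V_A| = rω = 5.8925 m/s, perpendicular to OA.
Rod angle: sinφ = −(r/L) sinθ ⇒ φ = -11.005°; ω_rod = −rω cosθ/√(L²−r²sin²θ) = -19.294 rad/s.
V_P = V_A + ω_rod × AP, with AP = 0.0498 m along the rod.
Components: V_Px = −rω sinθ − a·ω_rod·sinφ = -5.7241 m/s;  V_Py = rω cosθ + a·ω_rod·cosφ = +1.0625 m/s.
|V_P| = √(V_Px² + V_Py²) = 5.8219 m/s.

5.82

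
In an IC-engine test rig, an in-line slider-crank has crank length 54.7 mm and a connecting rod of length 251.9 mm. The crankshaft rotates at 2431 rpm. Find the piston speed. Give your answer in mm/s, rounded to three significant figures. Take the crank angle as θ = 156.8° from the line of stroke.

ω = 2π·2431/60 = 254.6 rad/s
For an in-line slider-crank, x = r cosθ + √(L² − r² sin²θ), so v = −rω sinθ·[1 + r cosθ/√(L² − r² sin²θ)].
With r = 0.0547 m, L = 0.2519 m, θ = 156.8°: √(L² − r² sin²θ) = 0.25098 m.
v = −0.0547·254.6·0.39394·[1 + 0.0547·-0.91914/0.25098] = -4.3868 m/s.
|v| = 4.3868 m/s = 4386.8 mm/s.

4390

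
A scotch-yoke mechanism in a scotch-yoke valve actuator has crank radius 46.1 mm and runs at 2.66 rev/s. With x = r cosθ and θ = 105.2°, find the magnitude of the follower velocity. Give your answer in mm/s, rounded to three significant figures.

744

ω = 16.71 rad/s (from 2.66 rev/s).
x = r cosθ ⇒ ẋ = −rω sinθ.
|v| = rω|sinθ| = 0.0461·16.71·|sin 105.2°| = 0.74353 m/s = 743.53 mm/s.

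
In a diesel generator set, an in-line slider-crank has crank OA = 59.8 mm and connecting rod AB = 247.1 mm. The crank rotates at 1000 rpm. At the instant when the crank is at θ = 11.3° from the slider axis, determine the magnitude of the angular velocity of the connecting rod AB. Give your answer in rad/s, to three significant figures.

24.9

ω = 104.7 rad/s (converted from 1000 rpm).
The rod makes angle φ with the slider axis where L sinφ = r sinθ; differentiating, L cosφ·φ̇ = r ω cosθ.
L cosφ = √(L² − r² sin²θ) = 0.24682 m.
|ω_rod| = r ω |cosθ| / √(L² − r² sin²θ) = 0.0598·104.7·0.98061/0.24682 = 24.88 rad/s.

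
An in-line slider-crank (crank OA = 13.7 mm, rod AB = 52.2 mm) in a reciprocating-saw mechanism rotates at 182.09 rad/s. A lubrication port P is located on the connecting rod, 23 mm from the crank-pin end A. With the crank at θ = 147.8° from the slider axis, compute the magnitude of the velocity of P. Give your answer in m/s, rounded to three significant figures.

1.68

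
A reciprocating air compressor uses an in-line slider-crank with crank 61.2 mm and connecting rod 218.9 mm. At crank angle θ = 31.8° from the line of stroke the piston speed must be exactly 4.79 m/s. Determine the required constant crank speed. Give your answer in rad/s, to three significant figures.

For an in-line slider-crank, |v_piston| = rω|sinθ|·[1 + r cosθ/√(L² − r² sin²θ)].
With r = 0.0612 m, L = 0.2189 m, θ = 31.8°: the bracketed kinematic factor |dx/dθ| = 0.039997 m.
ω = v/|dx/dθ| = 4.79/0.039997 = 119.76 rad/s.

120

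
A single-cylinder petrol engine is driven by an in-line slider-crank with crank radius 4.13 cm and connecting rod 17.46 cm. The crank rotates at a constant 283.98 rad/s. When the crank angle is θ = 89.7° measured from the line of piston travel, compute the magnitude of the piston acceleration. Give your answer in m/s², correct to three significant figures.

793

ω = 284 rad/s
x(θ) = r cosθ + √(L² − r² sin²θ); with ω constant, a = ω²·d²x/dθ².
d²x/dθ² = −r cosθ − r²(cos2θ)/√u − r⁴ sin²2θ/(4u^{3/2}),  u = L² − r² sin²θ = 0.0287795 m².
Substituting r = 0.0413 m, L = 0.1746 m, θ = 89.7°: d²x/dθ² = +0.0098376 m.
a = ω²·d²x/dθ² = (284)²·(+0.0098376) = +793.35 m/s²;  |a| = 793.35 m/s².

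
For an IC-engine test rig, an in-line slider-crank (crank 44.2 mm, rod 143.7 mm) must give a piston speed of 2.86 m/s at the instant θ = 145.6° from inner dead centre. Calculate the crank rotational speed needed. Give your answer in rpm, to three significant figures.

For an in-line slider-crank, |v_piston| = rω|sinθ|·[1 + r cosθ/√(L² − r² sin²θ)].
With r = 0.0442 m, L = 0.1437 m, θ = 145.6°: the bracketed kinematic factor |dx/dθ| = 0.018536 m.
ω = v/|dx/dθ| = 2.86/0.018536 = 154.29 rad/s.
N = 60ω/(2π) = 1473.4 rpm.

1470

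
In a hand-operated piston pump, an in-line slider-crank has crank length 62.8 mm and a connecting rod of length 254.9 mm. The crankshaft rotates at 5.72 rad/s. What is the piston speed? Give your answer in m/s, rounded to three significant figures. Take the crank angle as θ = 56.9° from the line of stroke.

0.342

ω = 5.72 rad/s
For an in-line slider-crank, x = r cosθ + √(L² − r² sin²θ), so v = −rω sinθ·[1 + r cosθ/√(L² − r² sin²θ)].
With r = 0.0628 m, L = 0.2549 m, θ = 56.9°: √(L² − r² sin²θ) = 0.24941 m.
v = −0.0628·5.72·0.83772·[1 + 0.0628·0.54610/0.24941] = -0.3423 m/s.
|v| = 0.3423 m/s.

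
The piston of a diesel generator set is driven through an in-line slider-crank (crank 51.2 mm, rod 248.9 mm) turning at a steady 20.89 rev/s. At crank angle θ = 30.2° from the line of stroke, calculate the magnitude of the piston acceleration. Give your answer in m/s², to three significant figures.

854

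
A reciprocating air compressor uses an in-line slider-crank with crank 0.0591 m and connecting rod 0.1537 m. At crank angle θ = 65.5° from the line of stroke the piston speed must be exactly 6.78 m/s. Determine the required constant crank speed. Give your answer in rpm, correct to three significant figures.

1030

For an in-line slider-crank, |v_piston| = rω|sinθ|·[1 + r cosθ/√(L² − r² sin²θ)].
With r = 0.0591 m, L = 0.1537 m, θ = 65.5°: the bracketed kinematic factor |dx/dθ| = 0.062933 m.
ω = v/|dx/dθ| = 6.78/0.062933 = 107.73 rad/s.
N = 60ω/(2π) = 1028.8 rpm.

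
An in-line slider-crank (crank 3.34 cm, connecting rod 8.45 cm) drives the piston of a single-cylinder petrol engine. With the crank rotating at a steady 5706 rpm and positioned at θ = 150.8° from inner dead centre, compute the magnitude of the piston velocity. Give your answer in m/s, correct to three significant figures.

6.31

ω = 2π·5706/60 = 597.5 rad/s
For an in-line slider-crank, x = r cosθ + √(L² − r² sin²θ), so v = −rω sinθ·[1 + r cosθ/√(L² − r² sin²θ)].
With r = 0.0334 m, L = 0.0845 m, θ = 150.8°: √(L² − r² sin²θ) = 0.082914 m.
v = −0.0334·597.5·0.48786·[1 + 0.0334·-0.87292/0.082914] = -6.3128 m/s.
|v| = 6.3128 m/s.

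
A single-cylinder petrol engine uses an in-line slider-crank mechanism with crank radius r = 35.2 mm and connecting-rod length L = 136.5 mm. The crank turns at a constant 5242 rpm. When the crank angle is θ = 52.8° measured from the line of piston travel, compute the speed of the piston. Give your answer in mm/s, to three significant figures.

17800

ω = 2π·5242/60 = 548.9 rad/s
For an in-line slider-crank, x = r cosθ + √(L² − r² sin²θ), so v = −rω sinθ·[1 + r cosθ/√(L² − r² sin²θ)].
With r = 0.0352 m, L = 0.1365 m, θ = 52.8°: √(L² − r² sin²θ) = 0.13359 m.
v = −0.0352·548.9·0.79653·[1 + 0.0352·0.60460/0.13359] = -17.843 m/s.
|v| = 17.843 m/s = 17843 mm/s.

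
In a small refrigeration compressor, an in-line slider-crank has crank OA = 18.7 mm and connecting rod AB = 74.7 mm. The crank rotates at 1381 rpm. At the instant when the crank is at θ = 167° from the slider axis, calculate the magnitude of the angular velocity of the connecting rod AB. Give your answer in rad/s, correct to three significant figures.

35.3

ω = 144.6 rad/s (converted from 1381 rpm).
The rod makes angle φ with the slider axis where L sinφ = r sinθ; differentiating, L cosφ·φ̇ = r ω cosθ.
L cosφ = √(L² − r² sin²θ) = 0.074581 m.
|ω_rod| = r ω |cosθ| / √(L² − r² sin²θ) = 0.0187·144.6·0.97437/0.074581 = 35.331 rad/s.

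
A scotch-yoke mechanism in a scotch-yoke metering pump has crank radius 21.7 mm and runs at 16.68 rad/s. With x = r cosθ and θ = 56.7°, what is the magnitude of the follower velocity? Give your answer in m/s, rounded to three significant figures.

ω = 16.68 rad/s
x = r cosθ ⇒ ẋ = −rω sinθ.
|v| = rω|sinθ| = 0.0217·16.68·|sin 56.7°| = 0.30253 m/s.

0.303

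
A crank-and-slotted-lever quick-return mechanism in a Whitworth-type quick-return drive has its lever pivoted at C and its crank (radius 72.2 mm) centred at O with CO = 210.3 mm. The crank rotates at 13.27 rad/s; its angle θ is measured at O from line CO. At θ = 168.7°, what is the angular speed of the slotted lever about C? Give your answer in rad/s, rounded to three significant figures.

ω = 13.27 rad/s
Crank pin A relative to C: A = (d + r cosθ, r sinθ); lever angle φ = atan2(r sinθ, d + r cosθ).
Differentiating tanφ: φ̇ = rω(d cosθ + r)/(d² + r² + 2dr cosθ).
d² + r² + 2dr cosθ = |CA|² = 0.0196603 m²;  d cosθ + r = -0.13402 m.
|ω_lever| = |0.0722·13.27·-0.13402| / 0.0196603 = 6.5313 rad/s.

6.53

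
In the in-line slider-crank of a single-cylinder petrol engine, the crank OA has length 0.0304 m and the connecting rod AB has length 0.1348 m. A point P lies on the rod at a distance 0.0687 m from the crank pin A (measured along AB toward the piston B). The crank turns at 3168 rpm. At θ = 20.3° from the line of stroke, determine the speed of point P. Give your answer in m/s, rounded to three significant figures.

ω = 331.8 rad/s.  Crank-pin speed |V_A| = rω = 10.085 m/s, perpendicular to OA.
Rod angle: sinφ = −(r/L) sinθ ⇒ φ = -4.487°; ω_rod = −rω cosθ/√(L²−r²sin²θ) = -70.385 rad/s.
V_P = V_A + ω_rod × AP, with AP = 0.0687 m along the rod.
Components: V_Px = −rω sinθ − a·ω_rod·sinφ = -3.8773 m/s;  V_Py = rω cosθ + a·ω_rod·cosφ = +4.6382 m/s.
|V_P| = √(V_Px² + V_Py²) = 6.0453 m/s.

6.05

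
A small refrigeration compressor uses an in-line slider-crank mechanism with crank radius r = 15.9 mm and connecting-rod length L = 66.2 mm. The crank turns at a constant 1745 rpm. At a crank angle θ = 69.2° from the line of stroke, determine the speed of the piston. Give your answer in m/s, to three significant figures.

2.95

ω = 2π·1745/60 = 182.7 rad/s
For an in-line slider-crank, x = r cosθ + √(L² − r² sin²θ), so v = −rω sinθ·[1 + r cosθ/√(L² − r² sin²θ)].
With r = 0.0159 m, L = 0.0662 m, θ = 69.2°: √(L² − r² sin²θ) = 0.06451 m.
v = −0.0159·182.7·0.93483·[1 + 0.0159·0.35511/0.06451] = -2.9539 m/s.
|v| = 2.9539 m/s.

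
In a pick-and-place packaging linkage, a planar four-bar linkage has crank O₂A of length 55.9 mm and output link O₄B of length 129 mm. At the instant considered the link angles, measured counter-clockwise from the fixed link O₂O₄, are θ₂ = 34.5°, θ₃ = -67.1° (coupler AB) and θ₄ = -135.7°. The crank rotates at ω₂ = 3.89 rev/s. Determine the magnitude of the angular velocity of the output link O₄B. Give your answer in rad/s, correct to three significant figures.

ω₂ = 24.44 rad/s (from 3.89 rev/s).
Differentiating the loop-closure r₂e^{iθ₂}+r₃e^{iθ₃}=r₁+r₄e^{iθ₄} gives r₂ω₂e^{iθ₂}+r₃ω₃e^{iθ₃}=r₄ω₄e^{iθ₄}.
Eliminating the other unknown: ω₄ = r₂ω₂ sin(θ₂−θ₃) / [r₄ sin(θ₄−θ₃)].
Numerator sine = +0.97958; denominator sine = -0.93106.
Result = 0.0559·24.44·(+0.97958) / (0.129·(-0.93106)) = -11.143 rad/s; magnitude 11.143 rad/s.

11.1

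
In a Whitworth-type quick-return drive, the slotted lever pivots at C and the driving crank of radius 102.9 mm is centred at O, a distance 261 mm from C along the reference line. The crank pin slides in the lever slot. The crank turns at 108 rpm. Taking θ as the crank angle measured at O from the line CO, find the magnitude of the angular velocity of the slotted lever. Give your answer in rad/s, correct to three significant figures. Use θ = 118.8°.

ω = 11.31 rad/s (from 108 rpm).
Crank pin A relative to C: A = (d + r cosθ, r sinθ); lever angle φ = atan2(r sinθ, d + r cosθ).
Differentiating tanφ: φ̇ = rω(d cosθ + r)/(d² + r² + 2dr cosθ).
d² + r² + 2dr cosθ = |CA|² = 0.0528326 m²;  d cosθ + r = -0.022838 m.
|ω_lever| = |0.1029·11.31·-0.022838| / 0.0528326 = 0.50306 rad/s.

0.503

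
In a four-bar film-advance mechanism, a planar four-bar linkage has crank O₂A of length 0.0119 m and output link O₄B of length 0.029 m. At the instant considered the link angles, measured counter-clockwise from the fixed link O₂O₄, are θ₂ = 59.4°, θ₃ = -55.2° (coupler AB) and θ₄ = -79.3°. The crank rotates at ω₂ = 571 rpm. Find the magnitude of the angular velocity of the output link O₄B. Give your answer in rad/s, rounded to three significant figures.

ω₂ = 59.79 rad/s (from 571 rpm).
Differentiating the loop-closure r₂e^{iθ₂}+r₃e^{iθ₃}=r₁+r₄e^{iθ₄} gives r₂ω₂e^{iθ₂}+r₃ω₃e^{iθ₃}=r₄ω₄e^{iθ₄}.
Eliminating the other unknown: ω₄ = r₂ω₂ sin(θ₂−θ₃) / [r₄ sin(θ₄−θ₃)].
Numerator sine = +0.90924; denominator sine = -0.40833.
Result = 0.0119·59.79·(+0.90924) / (0.029·(-0.40833)) = -54.636 rad/s; magnitude 54.636 rad/s.

54.6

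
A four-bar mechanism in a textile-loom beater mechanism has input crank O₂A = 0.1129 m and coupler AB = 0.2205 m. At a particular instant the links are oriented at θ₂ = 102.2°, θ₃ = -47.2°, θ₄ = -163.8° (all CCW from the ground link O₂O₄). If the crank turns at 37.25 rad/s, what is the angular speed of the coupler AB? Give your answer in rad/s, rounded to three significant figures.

21.3

ω₂ = 37.25 rad/s
Differentiating the loop-closure r₂e^{iθ₂}+r₃e^{iθ₃}=r₁+r₄e^{iθ₄} gives r₂ω₂e^{iθ₂}+r₃ω₃e^{iθ₃}=r₄ω₄e^{iθ₄}.
Eliminating the other unknown: ω₃ = r₂ω₂ sin(θ₄−θ₂) / [r₃ sin(θ₃−θ₄)].
Numerator sine = +0.99756; denominator sine = +0.89415.
Result = 0.1129·37.25·(+0.99756) / (0.2205·(+0.89415)) = +21.278 rad/s; magnitude 21.278 rad/s.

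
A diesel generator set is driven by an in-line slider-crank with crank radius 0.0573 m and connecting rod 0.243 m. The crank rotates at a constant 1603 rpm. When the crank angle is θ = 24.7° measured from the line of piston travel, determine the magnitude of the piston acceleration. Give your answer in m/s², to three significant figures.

ω = 2π·1603/60 = 167.9 rad/s
x(θ) = r cosθ + √(L² − r² sin²θ); with ω constant, a = ω²·d²x/dθ².
d²x/dθ² = −r cosθ − r²(cos2θ)/√u − r⁴ sin²2θ/(4u^{3/2}),  u = L² − r² sin²θ = 0.0584757 m².
Substituting r = 0.0573 m, L = 0.243 m, θ = 24.7°: d²x/dθ² = -0.061003 m.
a = ω²·d²x/dθ² = (167.9)²·(-0.061003) = -1719 m/s²;  |a| = 1719 m/s².

1720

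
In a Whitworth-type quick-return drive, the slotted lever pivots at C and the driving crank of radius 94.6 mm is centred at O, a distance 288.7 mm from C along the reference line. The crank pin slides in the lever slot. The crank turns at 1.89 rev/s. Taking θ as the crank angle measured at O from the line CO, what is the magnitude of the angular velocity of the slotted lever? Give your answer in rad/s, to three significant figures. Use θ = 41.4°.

ω = 11.88 rad/s (from 1.89 rev/s).
Crank pin A relative to C: A = (d + r cosθ, r sinθ); lever angle φ = atan2(r sinθ, d + r cosθ).
Differentiating tanφ: φ̇ = rω(d cosθ + r)/(d² + r² + 2dr cosθ).
d² + r² + 2dr cosθ = |CA|² = 0.133269 m²;  d cosθ + r = +0.31116 m.
|ω_lever| = |0.0946·11.88·+0.31116| / 0.133269 = 2.6229 rad/s.

2.62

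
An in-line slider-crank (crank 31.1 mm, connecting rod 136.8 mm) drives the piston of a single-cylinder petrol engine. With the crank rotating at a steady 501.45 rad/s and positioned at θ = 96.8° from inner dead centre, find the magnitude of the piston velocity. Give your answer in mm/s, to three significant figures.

15100

ω = 501.4 rad/s
For an in-line slider-crank, x = r cosθ + √(L² − r² sin²θ), so v = −rω sinθ·[1 + r cosθ/√(L² − r² sin²θ)].
With r = 0.0311 m, L = 0.1368 m, θ = 96.8°: √(L² − r² sin²θ) = 0.13327 m.
v = −0.0311·501.4·0.99297·[1 + 0.0311·-0.11840/0.13327] = -15.058 m/s.
|v| = 15.058 m/s = 15058 mm/s.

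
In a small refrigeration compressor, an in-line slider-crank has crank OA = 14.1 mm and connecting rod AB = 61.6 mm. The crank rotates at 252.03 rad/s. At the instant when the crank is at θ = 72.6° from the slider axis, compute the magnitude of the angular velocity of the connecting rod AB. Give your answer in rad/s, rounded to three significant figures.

17.7

ω = 252 rad/s
The rod makes angle φ with the slider axis where L sinφ = r sinθ; differentiating, L cosφ·φ̇ = r ω cosθ.
L cosφ = √(L² − r² sin²θ) = 0.060113 m.
|ω_rod| = r ω |cosθ| / √(L² − r² sin²θ) = 0.0141·252·0.29904/0.060113 = 17.678 rad/s.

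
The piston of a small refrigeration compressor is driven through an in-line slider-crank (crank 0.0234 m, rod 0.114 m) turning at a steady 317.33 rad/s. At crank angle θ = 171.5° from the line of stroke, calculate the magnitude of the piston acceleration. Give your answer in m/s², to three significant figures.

1870

ω = 317.3 rad/s
x(θ) = r cosθ + √(L² − r² sin²θ); with ω constant, a = ω²·d²x/dθ².
d²x/dθ² = −r cosθ − r²(cos2θ)/√u − r⁴ sin²2θ/(4u^{3/2}),  u = L² − r² sin²θ = 0.012984 m².
Substituting r = 0.0234 m, L = 0.114 m, θ = 171.5°: d²x/dθ² = +0.018543 m.
a = ω²·d²x/dθ² = (317.3)²·(+0.018543) = +1867.3 m/s²;  |a| = 1867.3 m/s².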